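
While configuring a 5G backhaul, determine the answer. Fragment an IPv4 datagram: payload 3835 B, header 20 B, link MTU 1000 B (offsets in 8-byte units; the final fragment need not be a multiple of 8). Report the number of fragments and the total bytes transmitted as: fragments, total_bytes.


Max data per non-final fragment = floor((MTU - header)/8)*8 = floor((1000 - 20)/8)*8 = floor(980/8)*8 = 976 B
Final fragment needs no 8-byte alignment: it can carry up to MTU - header = 980 B
Non-final fragments needed = ceil((payload - 980) / 976) = ceil(2855/976) = ceil(2.9252) = 3
Number of fragments = 3 + 1 = 4
Fragment sizes (data): 3 * 976 B + 907 B (last, 907 <= 980 OK)
Total bytes sent = payload + n_frags * header = 3835 + 4*20 = 3835 + 80 = 3915 B

4, 3915


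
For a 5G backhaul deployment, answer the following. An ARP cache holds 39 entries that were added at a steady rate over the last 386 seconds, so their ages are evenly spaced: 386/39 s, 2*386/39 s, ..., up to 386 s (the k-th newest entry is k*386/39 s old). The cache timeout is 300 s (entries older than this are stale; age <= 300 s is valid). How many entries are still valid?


Ages are k * 386/39 s for k = 1..39 (spacing = 9.8974 s).
Entry k is valid iff k * 386/39 <= 300 iff k <= 39 * 300 / 386 = 30.3109
n_valid = floor(30.3109) = 30
(n_stale = 39 - 30 = 9)

30


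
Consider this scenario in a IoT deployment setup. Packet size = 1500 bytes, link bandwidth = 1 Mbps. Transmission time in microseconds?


Given: packet = 1500 bytes, bandwidth = 1 Mbps
Packet in bits = 1500 * 8 = 12000 bits
Bandwidth = 1 * 10^6 = 1000000 bps
Time = 12000 / 1000000 seconds
Time in us = 12000 * 10^6 / 1000000 = 12000

12000


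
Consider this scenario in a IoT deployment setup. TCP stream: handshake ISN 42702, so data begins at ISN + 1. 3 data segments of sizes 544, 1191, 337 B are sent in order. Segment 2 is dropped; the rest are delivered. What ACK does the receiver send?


SYN uses sequence number 42702; first data byte = ISN + 1 = 42703.
Segment 1: SEQ = 42703, len = 544 B, covers [42703, 43246]
Segment 2: SEQ = 43247, len = 1191 B, covers [43247, 44437] [LOST]
Segment 3: SEQ = 44438, len = 337 B, covers [44438, 44774]
In-order data received: bytes [42703, 43246] (segments 1..1).
Segment 2 missing -> gap begins at byte 43247; later segments buffered out of order.
Cumulative ACK = next expected in-order byte = 42703 + 544 = 43247

43247


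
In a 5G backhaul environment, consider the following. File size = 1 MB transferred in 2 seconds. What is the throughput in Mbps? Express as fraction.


Given: file = 1 MB, time = 2 s
File in Mb = 1 * 8 = 8 Mb
Throughput = 8 / 2 Mbps
Throughput = 4 Mbps

4


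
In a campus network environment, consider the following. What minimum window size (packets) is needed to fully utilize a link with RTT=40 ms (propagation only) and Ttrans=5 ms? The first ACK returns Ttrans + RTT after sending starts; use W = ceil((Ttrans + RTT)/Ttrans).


Given: Ttrans = 5 ms, RTT = 40 ms (= 2 * Tprop, Tprop = 20 ms)
Time until first ACK returns = Ttrans + RTT = 5 + 40 = 45 ms
Need W * Ttrans >= Ttrans + RTT  ->  W >= (Ttrans + RTT) / Ttrans
(Ttrans + RTT) / Ttrans = 45 / 5 = 9
W_min = ceil(9) = 9

9


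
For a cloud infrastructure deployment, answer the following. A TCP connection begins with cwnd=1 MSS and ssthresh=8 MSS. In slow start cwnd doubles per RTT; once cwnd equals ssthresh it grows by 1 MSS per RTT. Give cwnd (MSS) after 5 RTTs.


RTT 0: cwnd = 1 MSS (initial)
RTT 1: cwnd = 2 MSS (slow start, doubled)
RTT 2: cwnd = 4 MSS (slow start, doubled)
RTT 3: cwnd = 8 MSS (slow start, doubled)
RTT 4: cwnd = 9 MSS (congestion avoidance, +1)
RTT 5: cwnd = 10 MSS (congestion avoidance, +1)

10


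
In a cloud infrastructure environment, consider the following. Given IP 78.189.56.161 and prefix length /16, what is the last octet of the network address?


Given: IP = 78.189.56.161, prefix = /16
Subnet mask = 255.255.0.0
Last octet of IP: 161
Last octet of mask: 0
Network last octet = 161 AND 0 = 0

0


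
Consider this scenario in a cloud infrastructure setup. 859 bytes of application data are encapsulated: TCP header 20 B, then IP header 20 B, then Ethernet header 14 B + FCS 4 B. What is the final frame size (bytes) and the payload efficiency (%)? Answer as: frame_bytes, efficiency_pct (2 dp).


TCP segment = 859 + 20 = 879 B
IP packet = 879 + 20 = 899 B
Ethernet frame = 899 + 14 + 4 = 917 B
Efficiency = app / frame = 859 / 917 = 0.936750 = 93.6750% -> 93.68% (2 dp)

917, 93.68


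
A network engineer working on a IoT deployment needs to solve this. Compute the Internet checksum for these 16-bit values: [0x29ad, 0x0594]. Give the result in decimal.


Given words: [0x29ad, 0x0594]
Step 1: Sum all words
Raw sum = 10669 + 1428 = 12097
One's complement = ~12097 & 0xFFFF = 53438

53438


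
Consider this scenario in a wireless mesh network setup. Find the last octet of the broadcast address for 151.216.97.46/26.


Given: IP = 151.216.97.46, prefix = /26
Host bits = 32 - 26 = 6
Network last octet = 46 AND mask = 0
Host part size = 2^6 - 1 = 63
Broadcast last octet = 0 OR 63 = 63

63


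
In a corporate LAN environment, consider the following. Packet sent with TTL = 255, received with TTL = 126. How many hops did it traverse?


Given: initial TTL = 255, received TTL = 126
Hops = initial TTL - received TTL
Hops = 255 - 126 = 129

129


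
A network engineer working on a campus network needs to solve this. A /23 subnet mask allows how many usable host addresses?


Given: subnet mask /23
Host bits = 32 - 23 = 9
Total addresses = 2^9 = 512
Usable hosts = 512 - 2 (network + broadcast) = 510

510


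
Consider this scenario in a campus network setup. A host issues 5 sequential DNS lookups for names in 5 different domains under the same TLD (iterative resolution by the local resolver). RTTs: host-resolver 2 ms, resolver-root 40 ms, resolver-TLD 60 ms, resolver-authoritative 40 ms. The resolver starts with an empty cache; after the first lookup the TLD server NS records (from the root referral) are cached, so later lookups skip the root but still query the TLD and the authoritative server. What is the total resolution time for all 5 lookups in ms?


Lookup 1 (cold cache): local + root + TLD + auth = 2 + 40 + 60 + 40 = 142 ms
Lookups 2..5 (TLD NS cached -> skip root; new domain -> still ask TLD and auth): local + TLD + auth = 2 + 60 + 40 = 102 ms each
Remaining 4 lookups: 4 * 102 = 408 ms
Total = 142 + 408 = 550 ms

550


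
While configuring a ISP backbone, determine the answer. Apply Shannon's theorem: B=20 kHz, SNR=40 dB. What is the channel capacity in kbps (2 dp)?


Given: B = 20 kHz, SNR = 40 dB
SNR linear = 10^(40/10) = 10000
1 + SNR = 10001
log2(10001) = 13.2878566418
C = 20 * 1000 * 13.2878566418 = 265757.1328 bps
C = 265.757133 kbps -> 265.76 kbps (2 dp)

265.76


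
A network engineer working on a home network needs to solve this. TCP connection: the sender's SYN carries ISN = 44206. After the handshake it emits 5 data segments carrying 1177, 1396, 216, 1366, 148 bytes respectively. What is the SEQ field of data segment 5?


The SYN occupies sequence number ISN = 44206, so the first data byte is ISN + 1 = 44207.
SEQ of data segment i = (ISN + 1) + sum of payload sizes of segments 1..i-1.
Segment 1: SEQ = 44207, payload = 1177 bytes
Segment 2: SEQ = 45384, payload = 1396 bytes
Segment 3: SEQ = 46780, payload = 216 bytes
Segment 4: SEQ = 46996, payload = 1366 bytes
Segment 5: SEQ = 48362, payload = 148 bytes
SEQ of segment 5 = 44207 + 1177 + 1396 + 216 + 1366 = 48362

48362


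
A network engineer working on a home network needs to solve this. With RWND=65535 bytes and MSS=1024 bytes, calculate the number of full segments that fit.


Given: RWND = 65535 bytes, MSS = 1024 bytes
Full segments = floor(RWND / MSS)
Full segments = floor(65535 / 1024)
Full segments = floor(63.999) = 63

63


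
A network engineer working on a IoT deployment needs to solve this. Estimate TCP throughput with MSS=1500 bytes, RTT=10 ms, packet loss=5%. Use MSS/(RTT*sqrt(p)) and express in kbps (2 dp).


Given: MSS = 1500 bytes, RTT = 10 ms, loss = 5%
RTT in seconds = 10 / 1000 = 0.01
Loss rate = 5% = 0.05
sqrt(loss) = sqrt(0.05) = 0.223606797750
Throughput (bytes/s) = 1500 / (0.01 * 0.223606797750) = 670820.3932
Throughput (kbps) = 670820.3932 * 8 / 1000 = 5366.563146 -> 5366.56 kbps (2 dp)

5366.56


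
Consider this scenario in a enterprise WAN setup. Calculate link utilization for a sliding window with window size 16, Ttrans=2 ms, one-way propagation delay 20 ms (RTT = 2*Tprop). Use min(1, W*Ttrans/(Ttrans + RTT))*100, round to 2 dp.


Given: W = 16, Ttrans = 2 ms, RTT = 40 ms (= 2 * Tprop, Tprop = 20 ms)
Cycle time = Ttrans + RTT = 2 + 40 = 42 ms (first packet sent until its ACK returns)
W * Ttrans = 16 * 2 = 32 ms of sending per cycle
W * Ttrans / (Ttrans + RTT) = 32 / 42 = 0.761905
U = min(1, 0.761905) = 0.761905
U% = 76.19%

76.19


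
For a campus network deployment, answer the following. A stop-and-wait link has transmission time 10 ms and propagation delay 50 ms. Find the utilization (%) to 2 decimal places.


Given: Ttrans = 10 ms, Tprop = 50 ms
RTT = 2 * Tprop = 2 * 50 = 100 ms
U = Ttrans / (Ttrans + RTT)
U = 10 / (10 + 100)
U = 10 / 110 = 0.090909
U% = 9.09%

9.09


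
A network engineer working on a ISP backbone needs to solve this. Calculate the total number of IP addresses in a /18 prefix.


Given: CIDR prefix /18
Host bits = 32 - 18 = 14
Total addresses = 2^14 = 16384

16384


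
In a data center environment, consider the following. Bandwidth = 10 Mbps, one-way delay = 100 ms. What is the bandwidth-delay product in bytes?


Given: bandwidth = 10 Mbps, delay = 100 ms
BDP in bits = 10 * 10^6 * 100 / 1000
BDP in bits = 1000000
BDP in bytes = 1000000 / 8 = 125000

125000


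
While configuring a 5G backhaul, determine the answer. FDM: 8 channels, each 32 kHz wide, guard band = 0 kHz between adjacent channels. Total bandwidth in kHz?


Given: 8 channels, 32 kHz each, guard = 0 kHz
Channel bandwidth = 8 * 32 = 256 kHz
Guard bands = 7 gaps * 0 kHz = 0 kHz
Total = 256 + 0 = 256 kHz

256


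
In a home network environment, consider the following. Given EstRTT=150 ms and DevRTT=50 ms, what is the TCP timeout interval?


Given: EstRTT = 150 ms, DevRTT = 50 ms
Timeout = EstRTT + 4 * DevRTT
4 * DevRTT = 4 * 50 = 200
Timeout = 150 + 200 = 350 ms

350


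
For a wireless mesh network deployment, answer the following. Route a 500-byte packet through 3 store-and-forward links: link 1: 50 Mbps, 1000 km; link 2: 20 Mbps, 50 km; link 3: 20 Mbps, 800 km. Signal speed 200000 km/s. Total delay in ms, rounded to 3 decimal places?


Packet = 500 bytes = 4000 bits. Store-and-forward: sum (t_trans + t_prop) per link.
Link 1: t_trans = 4000/(50*10^6) s = 0.0800 ms; t_prop = 1000/200000 s = 5.0000 ms; subtotal = 5.0800 ms
Link 2: t_trans = 4000/(20*10^6) s = 0.2000 ms; t_prop = 50/200000 s = 0.2500 ms; subtotal = 0.4500 ms
Link 3: t_trans = 4000/(20*10^6) s = 0.2000 ms; t_prop = 800/200000 s = 4.0000 ms; subtotal = 4.2000 ms
End-to-end = 5.0800 + 0.4500 + 4.2000 = 9.7300 ms -> 9.730 ms (3 dp)

9.730


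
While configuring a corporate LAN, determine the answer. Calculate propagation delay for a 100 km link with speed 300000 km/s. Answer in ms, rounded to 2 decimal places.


Given: distance = 100 km, speed = 300000 km/s
Delay = distance / speed = 100 / 300000 seconds
Delay in ms = 100 * 1000 / 300000
Delay = 0.3333 ms
Rounded to 2 dp = 0.33 ms

0.33


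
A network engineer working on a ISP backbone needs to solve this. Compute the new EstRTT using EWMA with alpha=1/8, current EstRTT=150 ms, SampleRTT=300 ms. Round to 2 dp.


Given: EstRTT = 150 ms, SampleRTT = 300 ms, alpha = 1/8
New EstRTT = (1 - alpha) * EstRTT + alpha * SampleRTT
(7/8) * 150 = 131.25
(1/8) * 300 = 37.5
New EstRTT = 131.25 + 37.5 = 168.75 ms -> 168.75 ms (2 dp)

168.75


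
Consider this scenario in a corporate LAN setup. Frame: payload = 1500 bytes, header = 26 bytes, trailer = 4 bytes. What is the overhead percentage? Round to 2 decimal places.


Given: payload = 1500 B, header = 26 B, trailer = 4 B
Overhead bytes = header + trailer = 26 + 4 = 30
Total frame = payload + overhead = 1500 + 30 = 1530
Overhead % = 30 / 1530 * 100 = 1.9608% -> 1.96% (2 dp)

1.96


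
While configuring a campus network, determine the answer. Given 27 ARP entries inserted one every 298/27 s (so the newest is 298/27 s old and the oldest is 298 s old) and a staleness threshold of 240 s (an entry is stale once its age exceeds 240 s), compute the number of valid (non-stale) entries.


Ages are k * 298/27 s for k = 1..27 (spacing = 11.0370 s).
Entry k is valid iff k * 298/27 <= 240 iff k <= 27 * 240 / 298 = 21.7450
n_valid = floor(21.7450) = 21
(n_stale = 27 - 21 = 6)

21


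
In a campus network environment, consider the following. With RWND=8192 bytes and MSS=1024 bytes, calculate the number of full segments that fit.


Given: RWND = 8192 bytes, MSS = 1024 bytes
Full segments = floor(RWND / MSS)
Full segments = floor(8192 / 1024)
Full segments = floor(8.0) = 8

8


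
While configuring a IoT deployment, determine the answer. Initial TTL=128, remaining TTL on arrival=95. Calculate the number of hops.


Given: initial TTL = 128, received TTL = 95
Hops = initial TTL - received TTL
Hops = 128 - 95 = 33

33


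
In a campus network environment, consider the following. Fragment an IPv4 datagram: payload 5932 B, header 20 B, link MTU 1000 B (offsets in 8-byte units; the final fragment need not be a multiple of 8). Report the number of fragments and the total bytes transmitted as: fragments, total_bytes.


Max data per non-final fragment = floor((MTU - header)/8)*8 = floor((1000 - 20)/8)*8 = floor(980/8)*8 = 976 B
Final fragment needs no 8-byte alignment: it can carry up to MTU - header = 980 B
Non-final fragments needed = ceil((payload - 980) / 976) = ceil(4952/976) = ceil(5.0738) = 6
Number of fragments = 6 + 1 = 7
Fragment sizes (data): 6 * 976 B + 76 B (last, 76 <= 980 OK)
Total bytes sent = payload + n_frags * header = 5932 + 7*20 = 5932 + 140 = 6072 B

7, 6072


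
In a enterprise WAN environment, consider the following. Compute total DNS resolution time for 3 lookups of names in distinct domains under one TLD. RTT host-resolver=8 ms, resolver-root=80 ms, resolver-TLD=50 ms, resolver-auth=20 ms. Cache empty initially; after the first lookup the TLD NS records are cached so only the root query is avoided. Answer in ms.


Lookup 1 (cold cache): local + root + TLD + auth = 8 + 80 + 50 + 20 = 158 ms
Lookups 2..3 (TLD NS cached -> skip root; new domain -> still ask TLD and auth): local + TLD + auth = 8 + 50 + 20 = 78 ms each
Remaining 2 lookups: 2 * 78 = 156 ms
Total = 158 + 156 = 314 ms

314


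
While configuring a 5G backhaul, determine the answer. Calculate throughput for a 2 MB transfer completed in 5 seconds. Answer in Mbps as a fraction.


Given: file = 2 MB, time = 5 s
File in Mb = 2 * 8 = 16 Mb
Throughput = 16 / 5 Mbps
Throughput = 16/5 Mbps

16/5


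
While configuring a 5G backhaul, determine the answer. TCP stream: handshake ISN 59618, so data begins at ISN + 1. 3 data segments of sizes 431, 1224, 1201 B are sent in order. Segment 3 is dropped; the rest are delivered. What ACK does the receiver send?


SYN uses sequence number 59618; first data byte = ISN + 1 = 59619.
Segment 1: SEQ = 59619, len = 431 B, covers [59619, 60049]
Segment 2: SEQ = 60050, len = 1224 B, covers [60050, 61273]
Segment 3: SEQ = 61274, len = 1201 B, covers [61274, 62474] [LOST]
In-order data received: bytes [59619, 61273] (segments 1..2).
Segment 3 missing -> gap begins at byte 61274.
Cumulative ACK = next expected in-order byte = 59619 + 431 + 1224 = 61274

61274


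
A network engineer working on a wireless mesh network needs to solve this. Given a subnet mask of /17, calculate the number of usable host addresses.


Given: subnet mask /17
Host bits = 32 - 17 = 15
Total addresses = 2^15 = 32768
Usable hosts = 32768 - 2 (network + broadcast) = 32766

32766


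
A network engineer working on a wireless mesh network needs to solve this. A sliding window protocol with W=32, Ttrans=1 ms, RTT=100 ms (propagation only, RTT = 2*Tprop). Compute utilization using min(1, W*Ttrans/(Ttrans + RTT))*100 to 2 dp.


Given: W = 32, Ttrans = 1 ms, RTT = 100 ms (= 2 * Tprop, Tprop = 50 ms)
Cycle time = Ttrans + RTT = 1 + 100 = 101 ms (first packet sent until its ACK returns)
W * Ttrans = 32 * 1 = 32 ms of sending per cycle
W * Ttrans / (Ttrans + RTT) = 32 / 101 = 0.316832
U = min(1, 0.316832) = 0.316832
U% = 31.68%

31.68


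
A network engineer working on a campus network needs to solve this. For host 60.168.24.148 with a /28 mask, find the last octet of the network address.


Given: IP = 60.168.24.148, prefix = /28
Subnet mask = 255.255.255.240
Last octet of IP: 148
Last octet of mask: 240
Network last octet = 148 AND 240 = 144

144


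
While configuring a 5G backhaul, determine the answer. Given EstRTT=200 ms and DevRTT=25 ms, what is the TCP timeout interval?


Given: EstRTT = 200 ms, DevRTT = 25 ms
Timeout = EstRTT + 4 * DevRTT
4 * DevRTT = 4 * 25 = 100
Timeout = 200 + 100 = 300 ms

300


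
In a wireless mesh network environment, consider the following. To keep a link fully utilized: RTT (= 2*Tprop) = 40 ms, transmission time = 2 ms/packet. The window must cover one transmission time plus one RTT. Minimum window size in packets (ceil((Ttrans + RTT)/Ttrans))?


Given: Ttrans = 2 ms, RTT = 40 ms (= 2 * Tprop, Tprop = 20 ms)
Time until first ACK returns = Ttrans + RTT = 2 + 40 = 42 ms
Need W * Ttrans >= Ttrans + RTT  ->  W >= (Ttrans + RTT) / Ttrans
(Ttrans + RTT) / Ttrans = 42 / 2 = 21
W_min = ceil(21) = 21

21


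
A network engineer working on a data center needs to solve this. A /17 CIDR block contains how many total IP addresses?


Given: CIDR prefix /17
Host bits = 32 - 17 = 15
Total addresses = 2^15 = 32768

32768


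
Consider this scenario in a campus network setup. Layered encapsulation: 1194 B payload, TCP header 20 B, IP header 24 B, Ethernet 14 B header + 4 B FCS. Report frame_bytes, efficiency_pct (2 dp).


TCP segment = 1194 + 20 = 1214 B
IP packet = 1214 + 24 = 1238 B
Ethernet frame = 1238 + 14 + 4 = 1256 B
Efficiency = app / frame = 1194 / 1256 = 0.950637 = 95.0637% -> 95.06% (2 dp)

1256, 95.06


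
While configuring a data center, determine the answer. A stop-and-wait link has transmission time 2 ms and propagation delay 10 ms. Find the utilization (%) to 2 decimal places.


Given: Ttrans = 2 ms, Tprop = 10 ms
RTT = 2 * Tprop = 2 * 10 = 20 ms
U = Ttrans / (Ttrans + RTT)
U = 2 / (2 + 20)
U = 2 / 22 = 0.090909
U% = 9.09%

9.09


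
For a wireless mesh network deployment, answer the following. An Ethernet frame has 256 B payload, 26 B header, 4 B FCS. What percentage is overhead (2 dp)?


Given: payload = 256 B, header = 26 B, trailer = 4 B
Overhead bytes = header + trailer = 26 + 4 = 30
Total frame = payload + overhead = 256 + 30 = 286
Overhead % = 30 / 286 * 100 = 10.4895% -> 10.49% (2 dp)

10.49


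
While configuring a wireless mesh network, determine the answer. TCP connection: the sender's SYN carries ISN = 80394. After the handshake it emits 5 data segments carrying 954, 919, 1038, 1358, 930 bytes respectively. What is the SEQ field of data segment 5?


The SYN occupies sequence number ISN = 80394, so the first data byte is ISN + 1 = 80395.
SEQ of data segment i = (ISN + 1) + sum of payload sizes of segments 1..i-1.
Segment 1: SEQ = 80395, payload = 954 bytes
Segment 2: SEQ = 81349, payload = 919 bytes
Segment 3: SEQ = 82268, payload = 1038 bytes
Segment 4: SEQ = 83306, payload = 1358 bytes
Segment 5: SEQ = 84664, payload = 930 bytes
SEQ of segment 5 = 80395 + 954 + 919 + 1038 + 1358 = 84664

84664


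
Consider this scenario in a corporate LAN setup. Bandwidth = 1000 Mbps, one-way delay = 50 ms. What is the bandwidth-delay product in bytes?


Given: bandwidth = 1000 Mbps, delay = 50 ms
BDP in bits = 1000 * 10^6 * 50 / 1000
BDP in bits = 50000000
BDP in bytes = 50000000 / 8 = 6250000

6250000


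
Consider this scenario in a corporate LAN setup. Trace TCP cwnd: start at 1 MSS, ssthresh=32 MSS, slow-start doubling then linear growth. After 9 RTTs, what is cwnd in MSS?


RTT 0: cwnd = 1 MSS (initial)
RTT 1: cwnd = 2 MSS (slow start, doubled)
RTT 2: cwnd = 4 MSS (slow start, doubled)
RTT 3: cwnd = 8 MSS (slow start, doubled)
RTT 4: cwnd = 16 MSS (slow start, doubled)
RTT 5: cwnd = 32 MSS (slow start, doubled)
RTT 6: cwnd = 33 MSS (congestion avoidance, +1)
RTT 7: cwnd = 34 MSS (congestion avoidance, +1)
RTT 8: cwnd = 35 MSS (congestion avoidance, +1)
RTT 9: cwnd = 36 MSS (congestion avoidance, +1)

36


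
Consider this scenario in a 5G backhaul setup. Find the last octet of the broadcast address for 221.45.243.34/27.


Given: IP = 221.45.243.34, prefix = /27
Host bits = 32 - 27 = 5
Network last octet = 34 AND mask = 32
Host part size = 2^5 - 1 = 31
Broadcast last octet = 32 OR 31 = 63

63


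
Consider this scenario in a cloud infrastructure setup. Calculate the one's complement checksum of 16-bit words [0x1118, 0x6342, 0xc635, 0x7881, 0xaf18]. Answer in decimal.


Given words: [0x1118, 0x6342, 0xc635, 0x7881, 0xaf18]
Step 1: Sum all words
Raw sum = 4376 + 25410 + 50741 + 30849 + 44824 = 156200
Step 2: Fold carry: (25128 + 2) = 25130
One's complement = ~25130 & 0xFFFF = 40405

40405


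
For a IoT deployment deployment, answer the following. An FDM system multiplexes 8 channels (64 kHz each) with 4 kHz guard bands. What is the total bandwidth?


Given: 8 channels, 64 kHz each, guard = 4 kHz
Channel bandwidth = 8 * 64 = 512 kHz
Guard bands = 7 gaps * 4 kHz = 28 kHz
Total = 512 + 28 = 540 kHz

540


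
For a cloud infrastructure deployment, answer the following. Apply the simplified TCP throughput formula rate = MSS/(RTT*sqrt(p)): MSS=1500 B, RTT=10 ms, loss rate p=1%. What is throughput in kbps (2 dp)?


Given: MSS = 1500 bytes, RTT = 10 ms, loss = 1%
RTT in seconds = 10 / 1000 = 0.01
Loss rate = 1% = 0.01
sqrt(loss) = sqrt(0.01) = 0.1
Throughput (bytes/s) = 1500 / (0.01 * 0.1) = 1500000.0000
Throughput (kbps) = 1500000.0000 * 8 / 1000 = 12000.000000 -> 12000.00 kbps (2 dp)

12000.00


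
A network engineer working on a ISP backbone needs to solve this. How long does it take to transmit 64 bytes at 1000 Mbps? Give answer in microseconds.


Given: packet = 64 bytes, bandwidth = 1000 Mbps
Packet in bits = 64 * 8 = 512 bits
Bandwidth = 1000 * 10^6 = 1000000000 bps
Time = 512 / 1000000000 seconds
Time in us = 512 * 10^6 / 1000000000 = 0.512

0.512


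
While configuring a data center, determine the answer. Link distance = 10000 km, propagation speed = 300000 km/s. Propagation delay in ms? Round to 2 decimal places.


Given: distance = 10000 km, speed = 300000 km/s
Delay = distance / speed = 10000 / 300000 seconds
Delay in ms = 10000 * 1000 / 300000
Delay = 33.3333 ms
Rounded to 2 dp = 33.33 ms

33.33


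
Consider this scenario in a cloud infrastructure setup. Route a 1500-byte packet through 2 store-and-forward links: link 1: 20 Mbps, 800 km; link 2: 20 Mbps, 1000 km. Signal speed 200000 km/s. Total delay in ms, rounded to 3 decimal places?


Packet = 1500 bytes = 12000 bits. Store-and-forward: sum (t_trans + t_prop) per link.
Link 1: t_trans = 12000/(20*10^6) s = 0.6000 ms; t_prop = 800/200000 s = 4.0000 ms; subtotal = 4.6000 ms
Link 2: t_trans = 12000/(20*10^6) s = 0.6000 ms; t_prop = 1000/200000 s = 5.0000 ms; subtotal = 5.6000 ms
End-to-end = 4.6000 + 5.6000 = 10.2000 ms -> 10.200 ms (3 dp)

10.200


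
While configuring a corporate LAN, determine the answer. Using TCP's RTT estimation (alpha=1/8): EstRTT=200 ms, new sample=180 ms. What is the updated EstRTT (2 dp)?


Given: EstRTT = 200 ms, SampleRTT = 180 ms, alpha = 1/8
New EstRTT = (1 - alpha) * EstRTT + alpha * SampleRTT
(7/8) * 200 = 175
(1/8) * 180 = 22.5
New EstRTT = 175 + 22.5 = 197.5 ms -> 197.50 ms (2 dp)

197.50


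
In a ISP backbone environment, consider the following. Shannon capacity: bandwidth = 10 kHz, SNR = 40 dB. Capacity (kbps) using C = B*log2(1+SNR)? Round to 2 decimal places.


Given: B = 10 kHz, SNR = 40 dB
SNR linear = 10^(40/10) = 10000
1 + SNR = 10001
log2(10001) = 13.2878566418
C = 10 * 1000 * 13.2878566418 = 132878.5664 bps
C = 132.878566 kbps -> 132.88 kbps (2 dp)

132.88


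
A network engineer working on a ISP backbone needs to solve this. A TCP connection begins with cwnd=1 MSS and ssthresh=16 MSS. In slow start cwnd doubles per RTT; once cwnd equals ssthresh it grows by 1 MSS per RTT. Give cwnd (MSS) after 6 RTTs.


RTT 0: cwnd = 1 MSS (initial)
RTT 1: cwnd = 2 MSS (slow start, doubled)
RTT 2: cwnd = 4 MSS (slow start, doubled)
RTT 3: cwnd = 8 MSS (slow start, doubled)
RTT 4: cwnd = 16 MSS (slow start, doubled)
RTT 5: cwnd = 17 MSS (congestion avoidance, +1)
RTT 6: cwnd = 18 MSS (congestion avoidance, +1)

18


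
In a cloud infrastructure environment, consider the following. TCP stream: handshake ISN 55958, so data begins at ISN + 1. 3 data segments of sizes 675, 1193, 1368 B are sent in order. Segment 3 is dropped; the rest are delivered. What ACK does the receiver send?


SYN uses sequence number 55958; first data byte = ISN + 1 = 55959.
Segment 1: SEQ = 55959, len = 675 B, covers [55959, 56633]
Segment 2: SEQ = 56634, len = 1193 B, covers [56634, 57826]
Segment 3: SEQ = 57827, len = 1368 B, covers [57827, 59194] [LOST]
In-order data received: bytes [55959, 57826] (segments 1..2).
Segment 3 missing -> gap begins at byte 57827.
Cumulative ACK = next expected in-order byte = 55959 + 675 + 1193 = 57827

57827


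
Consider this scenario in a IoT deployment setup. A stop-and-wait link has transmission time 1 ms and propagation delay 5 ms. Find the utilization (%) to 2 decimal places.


Given: Ttrans = 1 ms, Tprop = 5 ms
RTT = 2 * Tprop = 2 * 5 = 10 ms
U = Ttrans / (Ttrans + RTT)
U = 1 / (1 + 10)
U = 1 / 11 = 0.090909
U% = 9.09%

9.09


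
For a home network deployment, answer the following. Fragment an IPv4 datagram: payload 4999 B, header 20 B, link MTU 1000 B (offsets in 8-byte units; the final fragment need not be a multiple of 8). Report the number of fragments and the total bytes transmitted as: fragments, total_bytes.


Max data per non-final fragment = floor((MTU - header)/8)*8 = floor((1000 - 20)/8)*8 = floor(980/8)*8 = 976 B
Final fragment needs no 8-byte alignment: it can carry up to MTU - header = 980 B
Non-final fragments needed = ceil((payload - 980) / 976) = ceil(4019/976) = ceil(4.1178) = 5
Number of fragments = 5 + 1 = 6
Fragment sizes (data): 5 * 976 B + 119 B (last, 119 <= 980 OK)
Total bytes sent = payload + n_frags * header = 4999 + 6*20 = 4999 + 120 = 5119 B

6, 5119


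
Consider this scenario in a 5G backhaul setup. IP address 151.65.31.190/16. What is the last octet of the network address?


Given: IP = 151.65.31.190, prefix = /16
Subnet mask = 255.255.0.0
Last octet of IP: 190
Last octet of mask: 0
Network last octet = 190 AND 0 = 0

0


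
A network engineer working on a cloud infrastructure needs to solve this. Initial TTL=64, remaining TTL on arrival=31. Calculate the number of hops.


Given: initial TTL = 64, received TTL = 31
Hops = initial TTL - received TTL
Hops = 64 - 31 = 33

33


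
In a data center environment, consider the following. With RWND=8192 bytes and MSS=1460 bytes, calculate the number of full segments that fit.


Given: RWND = 8192 bytes, MSS = 1460 bytes
Full segments = floor(RWND / MSS)
Full segments = floor(8192 / 1460)
Full segments = floor(5.611) = 5

5


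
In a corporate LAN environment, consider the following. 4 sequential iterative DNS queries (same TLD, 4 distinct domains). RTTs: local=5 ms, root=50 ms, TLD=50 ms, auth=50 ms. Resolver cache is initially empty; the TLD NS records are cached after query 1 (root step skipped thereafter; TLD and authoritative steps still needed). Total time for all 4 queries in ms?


Lookup 1 (cold cache): local + root + TLD + auth = 5 + 50 + 50 + 50 = 155 ms
Lookups 2..4 (TLD NS cached -> skip root; new domain -> still ask TLD and auth): local + TLD + auth = 5 + 50 + 50 = 105 ms each
Remaining 3 lookups: 3 * 105 = 315 ms
Total = 155 + 315 = 470 ms

470


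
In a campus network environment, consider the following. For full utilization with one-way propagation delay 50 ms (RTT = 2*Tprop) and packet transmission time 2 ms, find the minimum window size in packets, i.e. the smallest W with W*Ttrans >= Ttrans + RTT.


Given: Ttrans = 2 ms, RTT = 100 ms (= 2 * Tprop, Tprop = 50 ms)
Time until first ACK returns = Ttrans + RTT = 2 + 100 = 102 ms
Need W * Ttrans >= Ttrans + RTT  ->  W >= (Ttrans + RTT) / Ttrans
(Ttrans + RTT) / Ttrans = 102 / 2 = 51
W_min = ceil(51) = 51

51


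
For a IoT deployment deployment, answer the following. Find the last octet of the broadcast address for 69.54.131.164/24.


Given: IP = 69.54.131.164, prefix = /24
Host bits = 32 - 24 = 8
Network last octet = 164 AND mask = 0
Host part size = 2^8 - 1 = 255
Broadcast last octet = 0 OR 255 = 255

255


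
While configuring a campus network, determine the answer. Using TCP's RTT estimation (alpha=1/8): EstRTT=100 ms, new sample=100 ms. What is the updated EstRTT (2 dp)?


Given: EstRTT = 100 ms, SampleRTT = 100 ms, alpha = 1/8
New EstRTT = (1 - alpha) * EstRTT + alpha * SampleRTT
(7/8) * 100 = 87.5
(1/8) * 100 = 12.5
New EstRTT = 87.5 + 12.5 = 100 ms -> 100.00 ms (2 dp)

100.00


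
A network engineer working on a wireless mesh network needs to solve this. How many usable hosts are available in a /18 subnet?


Given: subnet mask /18
Host bits = 32 - 18 = 14
Total addresses = 2^14 = 16384
Usable hosts = 16384 - 2 (network + broadcast) = 16382

16382


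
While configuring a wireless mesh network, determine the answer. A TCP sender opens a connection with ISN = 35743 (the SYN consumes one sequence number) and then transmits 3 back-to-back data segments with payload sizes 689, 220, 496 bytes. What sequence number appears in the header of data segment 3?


The SYN occupies sequence number ISN = 35743, so the first data byte is ISN + 1 = 35744.
SEQ of data segment i = (ISN + 1) + sum of payload sizes of segments 1..i-1.
Segment 1: SEQ = 35744, payload = 689 bytes
Segment 2: SEQ = 36433, payload = 220 bytes
Segment 3: SEQ = 36653, payload = 496 bytes
SEQ of segment 3 = 35744 + 689 + 220 = 36653

36653


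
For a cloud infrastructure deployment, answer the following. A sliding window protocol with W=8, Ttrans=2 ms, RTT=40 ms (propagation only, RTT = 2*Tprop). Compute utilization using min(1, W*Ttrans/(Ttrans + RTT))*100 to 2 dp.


Given: W = 8, Ttrans = 2 ms, RTT = 40 ms (= 2 * Tprop, Tprop = 20 ms)
Cycle time = Ttrans + RTT = 2 + 40 = 42 ms (first packet sent until its ACK returns)
W * Ttrans = 8 * 2 = 16 ms of sending per cycle
W * Ttrans / (Ttrans + RTT) = 16 / 42 = 0.380952
U = min(1, 0.380952) = 0.380952
U% = 38.10%

38.10


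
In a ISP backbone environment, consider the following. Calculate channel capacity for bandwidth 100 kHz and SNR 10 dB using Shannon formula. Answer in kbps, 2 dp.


Given: B = 100 kHz, SNR = 10 dB
SNR linear = 10^(10/10) = 10
1 + SNR = 11
log2(11) = 3.4594316186
C = 100 * 1000 * 3.4594316186 = 345943.1619 bps
C = 345.943162 kbps -> 345.94 kbps (2 dp)

345.94


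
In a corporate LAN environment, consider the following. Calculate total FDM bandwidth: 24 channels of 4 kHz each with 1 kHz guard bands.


Given: 24 channels, 4 kHz each, guard = 1 kHz
Channel bandwidth = 24 * 4 = 96 kHz
Guard bands = 23 gaps * 1 kHz = 23 kHz
Total = 96 + 23 = 119 kHz

119


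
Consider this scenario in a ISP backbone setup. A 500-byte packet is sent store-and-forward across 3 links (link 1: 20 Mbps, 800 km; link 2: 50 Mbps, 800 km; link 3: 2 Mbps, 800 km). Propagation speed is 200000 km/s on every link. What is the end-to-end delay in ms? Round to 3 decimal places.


Packet = 500 bytes = 4000 bits. Store-and-forward: sum (t_trans + t_prop) per link.
Link 1: t_trans = 4000/(20*10^6) s = 0.2000 ms; t_prop = 800/200000 s = 4.0000 ms; subtotal = 4.2000 ms
Link 2: t_trans = 4000/(50*10^6) s = 0.0800 ms; t_prop = 800/200000 s = 4.0000 ms; subtotal = 4.0800 ms
Link 3: t_trans = 4000/(2*10^6) s = 2.0000 ms; t_prop = 800/200000 s = 4.0000 ms; subtotal = 6.0000 ms
End-to-end = 4.2000 + 4.0800 + 6.0000 = 14.2800 ms -> 14.280 ms (3 dp)

14.280


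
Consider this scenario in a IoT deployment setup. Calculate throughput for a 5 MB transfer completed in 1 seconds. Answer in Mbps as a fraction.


Given: file = 5 MB, time = 1 s
File in Mb = 5 * 8 = 40 Mb
Throughput = 40 / 1 Mbps
Throughput = 40 Mbps

40


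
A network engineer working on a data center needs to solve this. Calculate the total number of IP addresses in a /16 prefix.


Given: CIDR prefix /16
Host bits = 32 - 16 = 16
Total addresses = 2^16 = 65536

65536


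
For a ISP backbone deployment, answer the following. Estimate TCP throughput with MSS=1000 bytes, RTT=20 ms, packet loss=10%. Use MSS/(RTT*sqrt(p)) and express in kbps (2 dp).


Given: MSS = 1000 bytes, RTT = 20 ms, loss = 10%
RTT in seconds = 20 / 1000 = 0.02
Loss rate = 10% = 0.1
sqrt(loss) = sqrt(0.1) = 0.316227766017
Throughput (bytes/s) = 1000 / (0.02 * 0.316227766017) = 158113.8830
Throughput (kbps) = 158113.8830 * 8 / 1000 = 1264.911064 -> 1264.91 kbps (2 dp)

1264.91


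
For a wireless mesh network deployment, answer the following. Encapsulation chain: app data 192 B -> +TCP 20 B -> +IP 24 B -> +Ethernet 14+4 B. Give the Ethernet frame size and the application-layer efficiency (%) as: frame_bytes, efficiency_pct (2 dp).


TCP segment = 192 + 20 = 212 B
IP packet = 212 + 24 = 236 B
Ethernet frame = 236 + 14 + 4 = 254 B
Efficiency = app / frame = 192 / 254 = 0.755906 = 75.5906% -> 75.59% (2 dp)

254, 75.59


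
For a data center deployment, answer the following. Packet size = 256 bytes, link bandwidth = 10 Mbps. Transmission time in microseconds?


Given: packet = 256 bytes, bandwidth = 10 Mbps
Packet in bits = 256 * 8 = 2048 bits
Bandwidth = 10 * 10^6 = 10000000 bps
Time = 2048 / 10000000 seconds
Time in us = 2048 * 10^6 / 10000000 = 204.8

204.8


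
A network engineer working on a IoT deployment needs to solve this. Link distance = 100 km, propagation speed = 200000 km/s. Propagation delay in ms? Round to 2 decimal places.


Given: distance = 100 km, speed = 200000 km/s
Delay = distance / speed = 100 / 200000 seconds
Delay in ms = 100 * 1000 / 200000
Delay = 0.5000 ms
Rounded to 2 dp = 0.50 ms

0.50


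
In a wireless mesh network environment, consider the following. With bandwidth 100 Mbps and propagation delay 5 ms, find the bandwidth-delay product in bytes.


Given: bandwidth = 100 Mbps, delay = 5 ms
BDP in bits = 100 * 10^6 * 5 / 1000
BDP in bits = 500000
BDP in bytes = 500000 / 8 = 62500

62500


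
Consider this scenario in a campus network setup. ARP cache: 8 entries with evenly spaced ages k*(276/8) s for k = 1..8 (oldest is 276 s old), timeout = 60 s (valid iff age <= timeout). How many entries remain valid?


Ages are k * 276/8 s for k = 1..8 (spacing = 34.5000 s).
Entry k is valid iff k * 276/8 <= 60 iff k <= 8 * 60 / 276 = 1.7391
n_valid = floor(1.7391) = 1
(n_stale = 8 - 1 = 7)

1


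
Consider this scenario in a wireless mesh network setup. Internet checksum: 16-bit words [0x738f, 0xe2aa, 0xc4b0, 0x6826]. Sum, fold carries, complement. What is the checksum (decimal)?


Given words: [0x738f, 0xe2aa, 0xc4b0, 0x6826]
Step 1: Sum all words
Raw sum = 29583 + 58026 + 50352 + 26662 = 164623
Step 2: Fold carry: (33551 + 2) = 33553
One's complement = ~33553 & 0xFFFF = 31982

31982


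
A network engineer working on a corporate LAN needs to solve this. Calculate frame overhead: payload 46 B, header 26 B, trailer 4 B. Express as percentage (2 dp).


Given: payload = 46 B, header = 26 B, trailer = 4 B
Overhead bytes = header + trailer = 26 + 4 = 30
Total frame = payload + overhead = 46 + 30 = 76
Overhead % = 30 / 76 * 100 = 39.4737% -> 39.47% (2 dp)

39.47


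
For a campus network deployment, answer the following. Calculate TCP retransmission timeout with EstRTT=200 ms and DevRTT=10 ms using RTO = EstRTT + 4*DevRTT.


Given: EstRTT = 200 ms, DevRTT = 10 ms
Timeout = EstRTT + 4 * DevRTT
4 * DevRTT = 4 * 10 = 40
Timeout = 200 + 40 = 240 ms

240


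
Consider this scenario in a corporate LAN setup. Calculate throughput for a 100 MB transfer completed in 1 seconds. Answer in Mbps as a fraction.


Given: file = 100 MB, time = 1 s
File in Mb = 100 * 8 = 800 Mb
Throughput = 800 / 1 Mbps
Throughput = 800 Mbps

800


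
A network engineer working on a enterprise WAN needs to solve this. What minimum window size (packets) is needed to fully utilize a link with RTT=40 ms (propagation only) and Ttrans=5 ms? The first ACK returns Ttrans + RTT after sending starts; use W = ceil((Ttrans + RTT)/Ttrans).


Given: Ttrans = 5 ms, RTT = 40 ms (= 2 * Tprop, Tprop = 20 ms)
Time until first ACK returns = Ttrans + RTT = 5 + 40 = 45 ms
Need W * Ttrans >= Ttrans + RTT  ->  W >= (Ttrans + RTT) / Ttrans
(Ttrans + RTT) / Ttrans = 45 / 5 = 9
W_min = ceil(9) = 9

9


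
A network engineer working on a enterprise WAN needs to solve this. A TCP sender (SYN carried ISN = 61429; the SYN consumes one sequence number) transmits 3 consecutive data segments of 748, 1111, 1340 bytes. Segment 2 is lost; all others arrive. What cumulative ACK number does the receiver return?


SYN uses sequence number 61429; first data byte = ISN + 1 = 61430.
Segment 1: SEQ = 61430, len = 748 B, covers [61430, 62177]
Segment 2: SEQ = 62178, len = 1111 B, covers [62178, 63288] [LOST]
Segment 3: SEQ = 63289, len = 1340 B, covers [63289, 64628]
In-order data received: bytes [61430, 62177] (segments 1..1).
Segment 2 missing -> gap begins at byte 62178; later segments buffered out of order.
Cumulative ACK = next expected in-order byte = 61430 + 748 = 62178

62178


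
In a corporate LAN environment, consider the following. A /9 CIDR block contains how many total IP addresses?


Given: CIDR prefix /9
Host bits = 32 - 9 = 23
Total addresses = 2^23 = 8388608

8388608


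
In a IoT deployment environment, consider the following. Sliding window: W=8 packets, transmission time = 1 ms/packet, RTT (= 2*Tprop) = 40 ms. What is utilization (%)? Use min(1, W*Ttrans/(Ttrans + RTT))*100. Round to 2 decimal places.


Given: W = 8, Ttrans = 1 ms, RTT = 40 ms (= 2 * Tprop, Tprop = 20 ms)
Cycle time = Ttrans + RTT = 1 + 40 = 41 ms (first packet sent until its ACK returns)
W * Ttrans = 8 * 1 = 8 ms of sending per cycle
W * Ttrans / (Ttrans + RTT) = 8 / 41 = 0.195122
U = min(1, 0.195122) = 0.195122
U% = 19.51%

19.51


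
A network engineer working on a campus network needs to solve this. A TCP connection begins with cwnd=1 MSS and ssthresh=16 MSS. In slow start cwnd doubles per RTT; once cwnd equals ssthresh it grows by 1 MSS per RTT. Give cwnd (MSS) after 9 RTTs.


RTT 0: cwnd = 1 MSS (initial)
RTT 1: cwnd = 2 MSS (slow start, doubled)
RTT 2: cwnd = 4 MSS (slow start, doubled)
RTT 3: cwnd = 8 MSS (slow start, doubled)
RTT 4: cwnd = 16 MSS (slow start, doubled)
RTT 5: cwnd = 17 MSS (congestion avoidance, +1)
RTT 6: cwnd = 18 MSS (congestion avoidance, +1)
RTT 7: cwnd = 19 MSS (congestion avoidance, +1)
RTT 8: cwnd = 20 MSS (congestion avoidance, +1)
RTT 9: cwnd = 21 MSS (congestion avoidance, +1)

21


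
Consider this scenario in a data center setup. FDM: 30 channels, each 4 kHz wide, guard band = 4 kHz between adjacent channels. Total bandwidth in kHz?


Given: 30 channels, 4 kHz each, guard = 4 kHz
Channel bandwidth = 30 * 4 = 120 kHz
Guard bands = 29 gaps * 4 kHz = 116 kHz
Total = 120 + 116 = 236 kHz

236


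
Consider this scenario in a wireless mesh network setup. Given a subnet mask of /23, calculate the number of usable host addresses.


Given: subnet mask /23
Host bits = 32 - 23 = 9
Total addresses = 2^9 = 512
Usable hosts = 512 - 2 (network + broadcast) = 510

510


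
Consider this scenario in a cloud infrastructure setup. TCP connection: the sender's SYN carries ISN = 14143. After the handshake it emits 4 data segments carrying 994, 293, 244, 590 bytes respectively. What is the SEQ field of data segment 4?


The SYN occupies sequence number ISN = 14143, so the first data byte is ISN + 1 = 14144.
SEQ of data segment i = (ISN + 1) + sum of payload sizes of segments 1..i-1.
Segment 1: SEQ = 14144, payload = 994 bytes
Segment 2: SEQ = 15138, payload = 293 bytes
Segment 3: SEQ = 15431, payload = 244 bytes
Segment 4: SEQ = 15675, payload = 590 bytes
SEQ of segment 4 = 14144 + 994 + 293 + 244 = 15675

15675
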